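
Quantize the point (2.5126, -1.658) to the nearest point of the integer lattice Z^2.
(3, -2)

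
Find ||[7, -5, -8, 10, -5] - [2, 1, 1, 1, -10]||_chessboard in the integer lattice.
9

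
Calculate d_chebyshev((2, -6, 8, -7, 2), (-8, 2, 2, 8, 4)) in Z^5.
15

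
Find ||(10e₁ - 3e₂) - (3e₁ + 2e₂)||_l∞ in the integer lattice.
7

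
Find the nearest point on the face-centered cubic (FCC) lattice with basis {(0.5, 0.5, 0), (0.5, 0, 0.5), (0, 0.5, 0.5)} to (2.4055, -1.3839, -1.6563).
(2.5, -1.5, -2)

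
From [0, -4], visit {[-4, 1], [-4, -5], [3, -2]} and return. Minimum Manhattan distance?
26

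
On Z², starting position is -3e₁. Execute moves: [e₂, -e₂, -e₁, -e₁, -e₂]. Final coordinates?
(-5, -1)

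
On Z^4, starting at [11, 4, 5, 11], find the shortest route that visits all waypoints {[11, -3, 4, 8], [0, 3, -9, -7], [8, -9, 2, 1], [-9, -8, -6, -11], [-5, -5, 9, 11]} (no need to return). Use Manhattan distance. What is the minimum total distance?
134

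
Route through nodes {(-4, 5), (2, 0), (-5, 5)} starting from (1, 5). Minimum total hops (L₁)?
18
(one optimal route: (1, 5) → (-4, 5) → (-5, 5) → (2, 0))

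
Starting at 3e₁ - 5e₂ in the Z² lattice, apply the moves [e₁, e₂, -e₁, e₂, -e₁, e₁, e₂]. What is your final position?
(3, -2)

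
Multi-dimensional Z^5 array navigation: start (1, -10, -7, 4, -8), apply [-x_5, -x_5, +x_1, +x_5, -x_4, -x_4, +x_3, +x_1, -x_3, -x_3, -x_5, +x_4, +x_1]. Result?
(4, -10, -8, 3, -10)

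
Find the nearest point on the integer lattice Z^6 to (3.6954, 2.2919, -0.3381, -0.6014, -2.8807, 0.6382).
(4, 2, 0, -1, -3, 1)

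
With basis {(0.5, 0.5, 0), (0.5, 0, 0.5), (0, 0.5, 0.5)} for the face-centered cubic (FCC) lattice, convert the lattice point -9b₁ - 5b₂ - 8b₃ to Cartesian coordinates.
(-7, -8.5, -6.5)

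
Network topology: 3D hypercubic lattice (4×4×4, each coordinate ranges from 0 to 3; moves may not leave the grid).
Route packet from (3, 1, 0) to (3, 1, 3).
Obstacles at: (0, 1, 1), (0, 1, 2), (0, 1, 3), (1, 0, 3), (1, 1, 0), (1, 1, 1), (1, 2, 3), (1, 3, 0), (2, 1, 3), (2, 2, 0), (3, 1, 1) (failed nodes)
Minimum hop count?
5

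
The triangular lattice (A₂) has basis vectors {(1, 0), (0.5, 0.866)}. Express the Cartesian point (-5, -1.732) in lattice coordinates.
-4b₁ - 2b₂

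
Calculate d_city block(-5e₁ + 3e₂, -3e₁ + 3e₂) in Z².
2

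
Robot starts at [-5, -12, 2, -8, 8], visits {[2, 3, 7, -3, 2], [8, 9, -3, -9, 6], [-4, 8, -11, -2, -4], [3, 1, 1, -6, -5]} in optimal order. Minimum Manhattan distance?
124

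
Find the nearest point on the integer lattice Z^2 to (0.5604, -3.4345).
(1, -3)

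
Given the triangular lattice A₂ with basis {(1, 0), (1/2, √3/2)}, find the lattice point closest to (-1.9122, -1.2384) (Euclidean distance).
(-2, -1.732)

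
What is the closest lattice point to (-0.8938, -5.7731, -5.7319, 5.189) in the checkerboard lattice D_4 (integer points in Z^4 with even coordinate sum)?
(-1, -6, -6, 5)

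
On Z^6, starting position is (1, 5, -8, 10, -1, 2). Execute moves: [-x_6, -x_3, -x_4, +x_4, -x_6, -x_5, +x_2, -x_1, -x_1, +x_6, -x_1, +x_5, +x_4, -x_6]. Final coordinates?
(-2, 6, -9, 11, -1, 0)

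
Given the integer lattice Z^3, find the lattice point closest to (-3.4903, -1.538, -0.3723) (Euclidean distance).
(-3, -2, 0)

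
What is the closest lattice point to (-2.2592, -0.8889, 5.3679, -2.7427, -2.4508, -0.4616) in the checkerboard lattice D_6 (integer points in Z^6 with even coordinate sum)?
(-2, -1, 5, -3, -2, -1)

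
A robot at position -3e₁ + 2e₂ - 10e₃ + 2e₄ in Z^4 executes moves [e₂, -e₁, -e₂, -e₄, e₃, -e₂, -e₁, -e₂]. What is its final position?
(-5, 0, -9, 1)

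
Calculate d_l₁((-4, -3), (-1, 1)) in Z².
7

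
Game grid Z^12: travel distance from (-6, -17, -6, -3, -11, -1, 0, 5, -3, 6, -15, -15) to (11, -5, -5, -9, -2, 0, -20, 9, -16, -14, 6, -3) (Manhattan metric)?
136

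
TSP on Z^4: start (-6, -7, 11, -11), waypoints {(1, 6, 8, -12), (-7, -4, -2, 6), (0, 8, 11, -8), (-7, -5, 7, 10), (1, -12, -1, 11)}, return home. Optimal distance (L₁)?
148
(one optimal route: (-6, -7, 11, -11) → (0, 8, 11, -8) → (1, 6, 8, -12) → (1, -12, -1, 11) → (-7, -4, -2, 6) → (-7, -5, 7, 10) → (-6, -7, 11, -11))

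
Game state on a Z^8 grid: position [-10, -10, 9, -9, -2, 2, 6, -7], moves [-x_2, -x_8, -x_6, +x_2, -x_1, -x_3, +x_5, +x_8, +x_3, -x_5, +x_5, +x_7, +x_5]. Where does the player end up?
(-11, -10, 9, -9, 0, 1, 7, -7)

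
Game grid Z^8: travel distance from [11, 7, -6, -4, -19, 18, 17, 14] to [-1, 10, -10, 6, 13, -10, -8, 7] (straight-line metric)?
52.45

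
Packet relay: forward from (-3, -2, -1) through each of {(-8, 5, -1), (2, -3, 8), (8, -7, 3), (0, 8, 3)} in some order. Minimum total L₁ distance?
60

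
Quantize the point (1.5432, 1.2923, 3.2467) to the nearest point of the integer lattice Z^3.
(2, 1, 3)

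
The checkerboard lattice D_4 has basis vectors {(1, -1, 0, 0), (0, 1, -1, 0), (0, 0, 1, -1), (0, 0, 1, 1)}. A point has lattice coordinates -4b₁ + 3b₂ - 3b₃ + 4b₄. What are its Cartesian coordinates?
(-4, 7, -2, 7)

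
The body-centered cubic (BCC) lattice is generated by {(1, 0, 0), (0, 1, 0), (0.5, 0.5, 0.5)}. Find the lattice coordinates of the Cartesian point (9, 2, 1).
8b₁ + b₂ + 2b₃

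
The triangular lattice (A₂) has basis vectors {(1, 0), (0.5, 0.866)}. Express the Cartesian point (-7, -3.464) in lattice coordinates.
-5b₁ - 4b₂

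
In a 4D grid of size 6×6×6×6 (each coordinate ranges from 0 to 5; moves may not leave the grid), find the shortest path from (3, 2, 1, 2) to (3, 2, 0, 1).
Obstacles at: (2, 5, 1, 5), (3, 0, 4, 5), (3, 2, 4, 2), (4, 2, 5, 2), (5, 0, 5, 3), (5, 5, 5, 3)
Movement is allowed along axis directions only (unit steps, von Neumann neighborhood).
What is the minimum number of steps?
2
(one shortest path: (3, 2, 1, 2) → (3, 2, 0, 2) → (3, 2, 0, 1))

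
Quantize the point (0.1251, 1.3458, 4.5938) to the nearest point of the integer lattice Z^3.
(0, 1, 5)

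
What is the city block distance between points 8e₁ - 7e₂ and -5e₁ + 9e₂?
29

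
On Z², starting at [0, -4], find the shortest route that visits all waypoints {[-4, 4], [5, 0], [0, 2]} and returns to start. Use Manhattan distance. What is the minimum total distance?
34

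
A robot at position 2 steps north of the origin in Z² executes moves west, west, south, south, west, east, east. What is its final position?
(-1, 0)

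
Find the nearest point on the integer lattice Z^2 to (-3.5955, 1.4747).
(-4, 1)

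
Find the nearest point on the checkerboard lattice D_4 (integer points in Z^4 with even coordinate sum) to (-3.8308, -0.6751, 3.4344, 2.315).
(-4, -1, 3, 2)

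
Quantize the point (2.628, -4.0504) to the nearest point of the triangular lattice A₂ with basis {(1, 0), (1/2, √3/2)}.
(2.5, -4.33)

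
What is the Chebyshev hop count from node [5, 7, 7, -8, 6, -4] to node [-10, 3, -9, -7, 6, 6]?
16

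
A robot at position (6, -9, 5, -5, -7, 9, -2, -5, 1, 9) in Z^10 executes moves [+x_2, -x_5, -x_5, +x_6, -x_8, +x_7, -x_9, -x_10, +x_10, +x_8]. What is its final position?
(6, -8, 5, -5, -9, 10, -1, -5, 0, 9)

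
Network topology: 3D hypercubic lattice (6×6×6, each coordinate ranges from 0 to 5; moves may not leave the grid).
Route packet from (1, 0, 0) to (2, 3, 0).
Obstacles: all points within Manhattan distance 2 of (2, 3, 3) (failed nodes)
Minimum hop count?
4
(one shortest path: (1, 0, 0) → (2, 0, 0) → (2, 1, 0) → (2, 2, 0) → (2, 3, 0))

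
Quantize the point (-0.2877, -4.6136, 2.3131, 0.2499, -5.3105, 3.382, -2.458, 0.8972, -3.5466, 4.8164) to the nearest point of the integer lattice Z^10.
(0, -5, 2, 0, -5, 3, -2, 1, -4, 5)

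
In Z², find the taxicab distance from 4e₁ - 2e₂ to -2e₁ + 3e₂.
11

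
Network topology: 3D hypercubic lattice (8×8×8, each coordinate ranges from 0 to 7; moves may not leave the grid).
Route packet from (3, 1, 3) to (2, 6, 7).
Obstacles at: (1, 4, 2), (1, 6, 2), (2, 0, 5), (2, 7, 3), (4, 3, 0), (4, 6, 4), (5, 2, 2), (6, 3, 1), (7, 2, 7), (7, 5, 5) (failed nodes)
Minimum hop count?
10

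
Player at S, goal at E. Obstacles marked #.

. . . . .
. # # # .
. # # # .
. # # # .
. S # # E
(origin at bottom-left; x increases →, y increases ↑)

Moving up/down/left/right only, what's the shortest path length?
13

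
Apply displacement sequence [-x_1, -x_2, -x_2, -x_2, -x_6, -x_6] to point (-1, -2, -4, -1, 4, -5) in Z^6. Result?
(-2, -5, -4, -1, 4, -7)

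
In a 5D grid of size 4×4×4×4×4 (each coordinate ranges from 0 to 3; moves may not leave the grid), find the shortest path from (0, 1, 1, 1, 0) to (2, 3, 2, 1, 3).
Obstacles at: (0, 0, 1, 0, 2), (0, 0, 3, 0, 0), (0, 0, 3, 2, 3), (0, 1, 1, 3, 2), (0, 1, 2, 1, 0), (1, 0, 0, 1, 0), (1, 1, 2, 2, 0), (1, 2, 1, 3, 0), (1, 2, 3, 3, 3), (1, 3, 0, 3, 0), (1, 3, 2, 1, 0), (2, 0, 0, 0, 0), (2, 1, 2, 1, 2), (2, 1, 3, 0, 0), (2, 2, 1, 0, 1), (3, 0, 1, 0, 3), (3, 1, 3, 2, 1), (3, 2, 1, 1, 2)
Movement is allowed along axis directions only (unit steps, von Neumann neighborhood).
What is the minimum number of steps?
8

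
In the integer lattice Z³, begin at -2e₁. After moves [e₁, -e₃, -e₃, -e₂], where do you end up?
(-1, -1, -2)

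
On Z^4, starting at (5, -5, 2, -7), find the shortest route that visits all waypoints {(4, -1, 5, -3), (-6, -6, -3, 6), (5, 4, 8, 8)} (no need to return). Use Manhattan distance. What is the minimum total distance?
66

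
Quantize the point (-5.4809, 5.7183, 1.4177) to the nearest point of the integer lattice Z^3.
(-5, 6, 1)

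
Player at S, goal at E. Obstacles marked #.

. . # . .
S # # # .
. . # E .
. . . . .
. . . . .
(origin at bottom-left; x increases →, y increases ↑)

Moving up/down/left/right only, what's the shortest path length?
6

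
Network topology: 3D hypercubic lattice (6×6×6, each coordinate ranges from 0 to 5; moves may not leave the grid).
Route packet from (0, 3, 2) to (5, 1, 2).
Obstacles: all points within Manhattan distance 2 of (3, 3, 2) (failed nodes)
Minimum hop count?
9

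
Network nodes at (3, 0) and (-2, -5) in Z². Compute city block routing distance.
10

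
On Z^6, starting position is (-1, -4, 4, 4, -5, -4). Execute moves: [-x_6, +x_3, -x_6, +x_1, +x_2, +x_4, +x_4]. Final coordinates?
(0, -3, 5, 6, -5, -6)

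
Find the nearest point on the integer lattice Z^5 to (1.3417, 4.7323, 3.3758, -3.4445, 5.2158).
(1, 5, 3, -3, 5)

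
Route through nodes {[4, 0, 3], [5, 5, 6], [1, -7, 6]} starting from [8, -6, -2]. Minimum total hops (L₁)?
38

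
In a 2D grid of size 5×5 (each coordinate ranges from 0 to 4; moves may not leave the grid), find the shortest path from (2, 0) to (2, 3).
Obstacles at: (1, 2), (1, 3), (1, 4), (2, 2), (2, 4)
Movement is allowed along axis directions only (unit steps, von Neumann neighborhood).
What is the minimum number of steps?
5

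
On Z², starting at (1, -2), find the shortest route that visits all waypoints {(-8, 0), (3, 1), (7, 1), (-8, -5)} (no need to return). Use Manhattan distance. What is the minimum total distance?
30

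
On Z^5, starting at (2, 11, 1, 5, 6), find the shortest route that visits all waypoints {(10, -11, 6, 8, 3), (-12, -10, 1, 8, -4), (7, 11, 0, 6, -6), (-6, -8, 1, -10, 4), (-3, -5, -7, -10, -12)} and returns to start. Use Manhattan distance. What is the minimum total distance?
214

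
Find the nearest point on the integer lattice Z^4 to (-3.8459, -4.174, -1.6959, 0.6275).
(-4, -4, -2, 1)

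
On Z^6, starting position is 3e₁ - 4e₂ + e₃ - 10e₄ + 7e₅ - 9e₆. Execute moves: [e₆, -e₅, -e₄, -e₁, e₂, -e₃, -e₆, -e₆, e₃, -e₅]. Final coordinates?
(2, -3, 1, -11, 5, -10)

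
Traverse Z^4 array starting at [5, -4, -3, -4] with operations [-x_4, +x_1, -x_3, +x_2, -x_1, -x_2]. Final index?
(5, -4, -4, -5)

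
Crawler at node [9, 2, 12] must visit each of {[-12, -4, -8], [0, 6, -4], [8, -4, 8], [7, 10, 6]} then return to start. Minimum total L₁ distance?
110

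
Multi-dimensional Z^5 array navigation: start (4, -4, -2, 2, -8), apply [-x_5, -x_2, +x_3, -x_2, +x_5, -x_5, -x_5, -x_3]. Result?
(4, -6, -2, 2, -10)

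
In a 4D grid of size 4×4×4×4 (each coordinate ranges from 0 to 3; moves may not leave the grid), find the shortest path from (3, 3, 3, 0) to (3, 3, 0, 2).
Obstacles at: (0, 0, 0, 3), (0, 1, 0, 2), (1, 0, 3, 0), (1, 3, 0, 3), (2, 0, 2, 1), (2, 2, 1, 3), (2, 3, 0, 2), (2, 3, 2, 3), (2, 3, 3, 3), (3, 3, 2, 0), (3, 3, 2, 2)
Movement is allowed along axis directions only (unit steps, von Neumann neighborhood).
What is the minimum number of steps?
5
(one shortest path: (3, 3, 3, 0) → (3, 3, 3, 1) → (3, 3, 2, 1) → (3, 3, 1, 1) → (3, 3, 0, 1) → (3, 3, 0, 2))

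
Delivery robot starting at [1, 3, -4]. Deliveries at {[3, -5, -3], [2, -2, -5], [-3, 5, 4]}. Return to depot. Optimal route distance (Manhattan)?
50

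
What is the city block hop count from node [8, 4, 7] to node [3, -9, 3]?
22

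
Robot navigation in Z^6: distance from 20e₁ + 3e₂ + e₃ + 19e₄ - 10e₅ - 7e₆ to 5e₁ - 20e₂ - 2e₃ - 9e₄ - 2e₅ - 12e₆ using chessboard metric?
28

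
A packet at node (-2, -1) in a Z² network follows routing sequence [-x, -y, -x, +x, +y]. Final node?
(-3, -1)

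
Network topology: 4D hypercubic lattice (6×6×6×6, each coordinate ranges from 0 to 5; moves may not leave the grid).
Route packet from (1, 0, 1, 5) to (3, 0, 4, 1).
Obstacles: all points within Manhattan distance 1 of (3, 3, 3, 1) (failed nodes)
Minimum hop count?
9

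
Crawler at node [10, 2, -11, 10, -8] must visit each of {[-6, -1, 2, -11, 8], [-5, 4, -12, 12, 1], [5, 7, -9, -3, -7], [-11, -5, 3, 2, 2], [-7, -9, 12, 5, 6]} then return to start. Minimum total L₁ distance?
210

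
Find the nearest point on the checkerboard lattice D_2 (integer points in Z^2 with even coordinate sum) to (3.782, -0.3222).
(4, 0)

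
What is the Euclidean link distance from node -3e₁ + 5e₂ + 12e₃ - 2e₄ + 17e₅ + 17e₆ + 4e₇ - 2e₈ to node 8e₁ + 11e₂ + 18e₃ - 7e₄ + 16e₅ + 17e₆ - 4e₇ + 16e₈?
24.6374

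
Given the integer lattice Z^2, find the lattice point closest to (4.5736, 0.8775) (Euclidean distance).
(5, 1)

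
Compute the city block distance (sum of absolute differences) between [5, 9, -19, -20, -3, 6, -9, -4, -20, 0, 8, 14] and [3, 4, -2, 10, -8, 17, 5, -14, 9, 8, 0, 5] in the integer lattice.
148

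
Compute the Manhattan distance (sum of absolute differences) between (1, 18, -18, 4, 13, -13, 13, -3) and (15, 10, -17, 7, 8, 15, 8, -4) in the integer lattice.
65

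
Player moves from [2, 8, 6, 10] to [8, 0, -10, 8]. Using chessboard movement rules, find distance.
16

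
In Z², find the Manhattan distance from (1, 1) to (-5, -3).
10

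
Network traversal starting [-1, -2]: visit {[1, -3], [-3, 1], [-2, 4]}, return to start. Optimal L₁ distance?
22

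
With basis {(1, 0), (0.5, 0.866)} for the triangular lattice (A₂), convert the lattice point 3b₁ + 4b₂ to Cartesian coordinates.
(5, 3.464)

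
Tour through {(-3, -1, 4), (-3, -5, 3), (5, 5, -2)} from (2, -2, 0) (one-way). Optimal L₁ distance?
36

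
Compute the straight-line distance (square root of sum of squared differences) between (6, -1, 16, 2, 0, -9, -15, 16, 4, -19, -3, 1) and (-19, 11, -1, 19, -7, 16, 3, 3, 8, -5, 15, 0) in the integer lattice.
55.2359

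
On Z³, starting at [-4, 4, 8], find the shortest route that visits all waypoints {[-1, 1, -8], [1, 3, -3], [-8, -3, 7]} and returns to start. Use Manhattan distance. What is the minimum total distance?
64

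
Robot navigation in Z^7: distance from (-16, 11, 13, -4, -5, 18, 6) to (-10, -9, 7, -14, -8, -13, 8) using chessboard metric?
31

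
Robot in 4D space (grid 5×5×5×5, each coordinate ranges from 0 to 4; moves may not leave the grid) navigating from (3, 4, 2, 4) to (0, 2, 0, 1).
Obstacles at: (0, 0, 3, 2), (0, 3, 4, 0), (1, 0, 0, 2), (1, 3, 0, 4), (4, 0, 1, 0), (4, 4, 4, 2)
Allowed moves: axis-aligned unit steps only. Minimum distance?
10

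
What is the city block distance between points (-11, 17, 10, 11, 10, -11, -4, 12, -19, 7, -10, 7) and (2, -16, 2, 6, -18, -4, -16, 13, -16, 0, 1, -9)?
144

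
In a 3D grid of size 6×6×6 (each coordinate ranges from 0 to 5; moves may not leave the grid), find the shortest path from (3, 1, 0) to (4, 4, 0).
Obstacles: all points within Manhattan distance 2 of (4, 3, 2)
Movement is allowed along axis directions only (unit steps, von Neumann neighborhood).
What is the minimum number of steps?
4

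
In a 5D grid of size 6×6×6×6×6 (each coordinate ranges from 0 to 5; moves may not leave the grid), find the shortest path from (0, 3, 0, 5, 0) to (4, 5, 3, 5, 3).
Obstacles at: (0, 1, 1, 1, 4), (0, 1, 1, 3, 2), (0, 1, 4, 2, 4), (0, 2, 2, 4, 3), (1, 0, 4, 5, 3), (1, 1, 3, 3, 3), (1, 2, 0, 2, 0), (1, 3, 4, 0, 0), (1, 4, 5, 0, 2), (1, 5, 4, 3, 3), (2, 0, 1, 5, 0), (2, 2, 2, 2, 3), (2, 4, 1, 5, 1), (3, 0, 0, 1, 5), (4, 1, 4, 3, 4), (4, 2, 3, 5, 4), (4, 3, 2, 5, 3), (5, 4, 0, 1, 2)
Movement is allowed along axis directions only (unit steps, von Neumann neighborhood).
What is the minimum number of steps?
12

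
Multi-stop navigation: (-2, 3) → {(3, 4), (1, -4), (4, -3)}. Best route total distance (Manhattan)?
18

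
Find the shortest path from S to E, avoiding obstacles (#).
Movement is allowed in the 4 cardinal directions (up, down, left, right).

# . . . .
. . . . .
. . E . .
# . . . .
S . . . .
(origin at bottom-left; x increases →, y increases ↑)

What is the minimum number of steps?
4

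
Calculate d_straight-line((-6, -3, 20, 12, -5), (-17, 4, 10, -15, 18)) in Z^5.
39.0896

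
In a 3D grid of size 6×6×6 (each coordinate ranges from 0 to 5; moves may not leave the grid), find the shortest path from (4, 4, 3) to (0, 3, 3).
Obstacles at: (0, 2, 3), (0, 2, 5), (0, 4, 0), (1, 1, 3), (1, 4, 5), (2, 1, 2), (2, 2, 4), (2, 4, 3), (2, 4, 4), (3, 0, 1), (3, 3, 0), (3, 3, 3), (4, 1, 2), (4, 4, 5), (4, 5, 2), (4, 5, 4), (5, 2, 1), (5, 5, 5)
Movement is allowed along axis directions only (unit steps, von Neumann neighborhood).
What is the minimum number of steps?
7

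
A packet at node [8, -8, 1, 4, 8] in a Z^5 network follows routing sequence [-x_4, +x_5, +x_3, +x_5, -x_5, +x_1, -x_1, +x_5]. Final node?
(8, -8, 2, 3, 10)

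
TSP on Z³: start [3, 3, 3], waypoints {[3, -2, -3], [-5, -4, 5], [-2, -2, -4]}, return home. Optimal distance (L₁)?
48
(one optimal route: (3, 3, 3) → (3, -2, -3) → (-2, -2, -4) → (-5, -4, 5) → (3, 3, 3))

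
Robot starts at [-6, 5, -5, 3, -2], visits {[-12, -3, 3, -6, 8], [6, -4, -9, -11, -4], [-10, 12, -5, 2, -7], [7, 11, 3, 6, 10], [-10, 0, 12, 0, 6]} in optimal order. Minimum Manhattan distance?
181
(one optimal route: (-6, 5, -5, 3, -2) → (-10, 12, -5, 2, -7) → (7, 11, 3, 6, 10) → (-10, 0, 12, 0, 6) → (-12, -3, 3, -6, 8) → (6, -4, -9, -11, -4))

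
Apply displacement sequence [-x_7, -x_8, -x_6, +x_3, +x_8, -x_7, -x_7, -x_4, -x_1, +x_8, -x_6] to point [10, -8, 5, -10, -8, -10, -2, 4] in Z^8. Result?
(9, -8, 6, -11, -8, -12, -5, 5)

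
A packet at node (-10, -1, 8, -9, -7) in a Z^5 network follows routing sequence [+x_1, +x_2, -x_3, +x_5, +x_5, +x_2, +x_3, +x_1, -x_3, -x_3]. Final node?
(-8, 1, 6, -9, -5)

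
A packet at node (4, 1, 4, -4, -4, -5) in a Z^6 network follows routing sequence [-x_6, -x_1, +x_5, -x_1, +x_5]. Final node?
(2, 1, 4, -4, -2, -6)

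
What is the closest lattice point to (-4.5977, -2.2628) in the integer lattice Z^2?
(-5, -2)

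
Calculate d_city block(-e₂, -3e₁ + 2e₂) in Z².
6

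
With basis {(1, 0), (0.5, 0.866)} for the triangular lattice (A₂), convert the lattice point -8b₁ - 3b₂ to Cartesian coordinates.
(-9.5, -2.598)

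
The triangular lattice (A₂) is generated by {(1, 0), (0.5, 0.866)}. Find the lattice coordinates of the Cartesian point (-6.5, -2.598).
-5b₁ - 3b₂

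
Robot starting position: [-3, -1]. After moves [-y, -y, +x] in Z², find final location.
(-2, -3)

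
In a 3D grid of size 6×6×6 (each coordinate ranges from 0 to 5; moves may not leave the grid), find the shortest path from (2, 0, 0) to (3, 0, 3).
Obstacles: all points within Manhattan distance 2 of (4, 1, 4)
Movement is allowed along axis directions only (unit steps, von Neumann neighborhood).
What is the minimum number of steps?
4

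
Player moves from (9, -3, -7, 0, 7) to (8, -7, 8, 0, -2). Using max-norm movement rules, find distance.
15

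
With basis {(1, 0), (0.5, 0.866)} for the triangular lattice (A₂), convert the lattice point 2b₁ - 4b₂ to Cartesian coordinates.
(0, -3.464)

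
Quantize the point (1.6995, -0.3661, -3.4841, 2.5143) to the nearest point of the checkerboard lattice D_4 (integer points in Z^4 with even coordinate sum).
(2, 0, -3, 3)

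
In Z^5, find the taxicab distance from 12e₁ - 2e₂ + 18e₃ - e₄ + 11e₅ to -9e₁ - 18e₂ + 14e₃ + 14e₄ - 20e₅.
87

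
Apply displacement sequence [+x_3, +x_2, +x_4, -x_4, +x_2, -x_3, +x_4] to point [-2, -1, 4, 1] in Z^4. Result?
(-2, 1, 4, 2)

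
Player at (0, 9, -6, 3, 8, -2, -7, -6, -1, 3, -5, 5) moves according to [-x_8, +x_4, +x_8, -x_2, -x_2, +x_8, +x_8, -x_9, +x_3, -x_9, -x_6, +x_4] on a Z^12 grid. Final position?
(0, 7, -5, 5, 8, -3, -7, -4, -3, 3, -5, 5)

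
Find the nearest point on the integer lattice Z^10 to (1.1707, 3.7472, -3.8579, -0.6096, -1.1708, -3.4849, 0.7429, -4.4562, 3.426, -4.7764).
(1, 4, -4, -1, -1, -3, 1, -4, 3, -5)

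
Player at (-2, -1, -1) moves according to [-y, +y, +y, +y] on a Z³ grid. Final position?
(-2, 1, -1)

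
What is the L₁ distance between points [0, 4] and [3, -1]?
8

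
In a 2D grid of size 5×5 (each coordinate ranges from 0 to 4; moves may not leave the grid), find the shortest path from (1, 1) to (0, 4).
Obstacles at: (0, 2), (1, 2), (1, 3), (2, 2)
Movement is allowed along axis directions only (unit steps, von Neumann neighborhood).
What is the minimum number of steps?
8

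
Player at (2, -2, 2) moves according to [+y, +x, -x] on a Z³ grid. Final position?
(2, -1, 2)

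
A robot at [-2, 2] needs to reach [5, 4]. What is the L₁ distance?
9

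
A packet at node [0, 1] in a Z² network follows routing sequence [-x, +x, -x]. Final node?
(-1, 1)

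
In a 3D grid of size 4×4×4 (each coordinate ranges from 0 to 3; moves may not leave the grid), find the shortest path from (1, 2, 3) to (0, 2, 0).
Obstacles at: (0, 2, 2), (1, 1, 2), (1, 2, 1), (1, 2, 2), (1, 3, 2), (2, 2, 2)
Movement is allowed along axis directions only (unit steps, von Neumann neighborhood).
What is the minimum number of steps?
6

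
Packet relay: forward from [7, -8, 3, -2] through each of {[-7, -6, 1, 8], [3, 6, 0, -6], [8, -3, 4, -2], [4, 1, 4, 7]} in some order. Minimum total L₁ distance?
74
(one optimal route: (7, -8, 3, -2) → (8, -3, 4, -2) → (3, 6, 0, -6) → (4, 1, 4, 7) → (-7, -6, 1, 8))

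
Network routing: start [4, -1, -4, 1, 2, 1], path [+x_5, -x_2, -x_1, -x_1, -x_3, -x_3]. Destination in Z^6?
(2, -2, -6, 1, 3, 1)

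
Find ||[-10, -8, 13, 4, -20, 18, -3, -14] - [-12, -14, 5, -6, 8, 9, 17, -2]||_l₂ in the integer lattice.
40.1622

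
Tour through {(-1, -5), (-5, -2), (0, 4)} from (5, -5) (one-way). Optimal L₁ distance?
24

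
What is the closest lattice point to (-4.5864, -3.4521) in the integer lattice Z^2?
(-5, -3)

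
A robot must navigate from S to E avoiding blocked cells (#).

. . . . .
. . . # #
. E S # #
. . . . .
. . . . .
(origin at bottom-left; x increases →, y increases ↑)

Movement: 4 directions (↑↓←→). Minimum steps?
1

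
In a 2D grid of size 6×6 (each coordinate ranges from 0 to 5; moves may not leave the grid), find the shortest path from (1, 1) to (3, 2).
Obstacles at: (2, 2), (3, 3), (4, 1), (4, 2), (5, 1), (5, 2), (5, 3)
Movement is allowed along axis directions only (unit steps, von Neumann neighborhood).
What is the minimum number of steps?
3
(one shortest path: (1, 1) → (2, 1) → (3, 1) → (3, 2))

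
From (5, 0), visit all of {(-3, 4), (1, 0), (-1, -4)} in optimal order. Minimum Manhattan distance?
20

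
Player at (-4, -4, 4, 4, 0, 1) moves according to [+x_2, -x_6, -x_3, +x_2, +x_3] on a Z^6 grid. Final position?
(-4, -2, 4, 4, 0, 0)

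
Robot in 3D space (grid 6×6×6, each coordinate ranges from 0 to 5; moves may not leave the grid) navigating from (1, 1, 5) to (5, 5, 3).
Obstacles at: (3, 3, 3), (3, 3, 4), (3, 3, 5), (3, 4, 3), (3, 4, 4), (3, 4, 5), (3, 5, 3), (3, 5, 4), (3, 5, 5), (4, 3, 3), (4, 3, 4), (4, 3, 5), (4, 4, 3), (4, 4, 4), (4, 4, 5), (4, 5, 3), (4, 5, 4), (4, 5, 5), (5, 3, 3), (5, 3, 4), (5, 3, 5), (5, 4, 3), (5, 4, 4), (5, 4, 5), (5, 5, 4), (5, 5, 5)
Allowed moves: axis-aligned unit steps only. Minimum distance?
12
(one shortest path: (1, 1, 5) → (2, 1, 5) → (3, 1, 5) → (4, 1, 5) → (5, 1, 5) → (5, 2, 5) → (5, 2, 4) → (5, 2, 3) → (5, 2, 2) → (5, 3, 2) → (5, 4, 2) → (5, 5, 2) → (5, 5, 3))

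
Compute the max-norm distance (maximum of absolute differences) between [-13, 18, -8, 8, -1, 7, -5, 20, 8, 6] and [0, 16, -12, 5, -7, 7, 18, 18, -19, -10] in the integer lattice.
27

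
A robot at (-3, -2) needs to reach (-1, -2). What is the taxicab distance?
2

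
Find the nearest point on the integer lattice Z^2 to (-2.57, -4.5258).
(-3, -5)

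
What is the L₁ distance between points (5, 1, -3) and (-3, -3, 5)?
20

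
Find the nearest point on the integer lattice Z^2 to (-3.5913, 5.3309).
(-4, 5)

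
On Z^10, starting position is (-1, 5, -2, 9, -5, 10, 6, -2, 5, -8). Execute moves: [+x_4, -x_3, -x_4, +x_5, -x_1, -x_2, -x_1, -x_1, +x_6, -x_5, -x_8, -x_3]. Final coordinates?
(-4, 4, -4, 9, -5, 11, 6, -3, 5, -8)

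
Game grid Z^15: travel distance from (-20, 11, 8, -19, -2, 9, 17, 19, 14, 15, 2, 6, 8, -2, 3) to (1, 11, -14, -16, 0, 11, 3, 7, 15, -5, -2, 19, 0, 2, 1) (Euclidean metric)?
44.1814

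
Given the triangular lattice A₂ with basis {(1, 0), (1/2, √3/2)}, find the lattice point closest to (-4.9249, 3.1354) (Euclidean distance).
(-5, 3.464)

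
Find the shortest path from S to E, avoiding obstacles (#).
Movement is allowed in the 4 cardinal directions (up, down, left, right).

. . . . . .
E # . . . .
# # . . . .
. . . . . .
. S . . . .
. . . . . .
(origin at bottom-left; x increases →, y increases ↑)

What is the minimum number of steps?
8
(one shortest path: (1, 1) → (2, 1) → (2, 2) → (2, 3) → (2, 4) → (2, 5) → (1, 5) → (0, 5) → (0, 4))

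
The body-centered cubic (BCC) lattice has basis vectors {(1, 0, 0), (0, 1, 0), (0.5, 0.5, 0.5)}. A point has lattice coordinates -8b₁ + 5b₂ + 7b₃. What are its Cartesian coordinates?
(-4.5, 8.5, 3.5)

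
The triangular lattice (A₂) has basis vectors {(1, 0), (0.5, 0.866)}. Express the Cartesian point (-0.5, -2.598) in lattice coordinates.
b₁ - 3b₂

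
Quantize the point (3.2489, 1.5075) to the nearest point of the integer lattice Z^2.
(3, 2)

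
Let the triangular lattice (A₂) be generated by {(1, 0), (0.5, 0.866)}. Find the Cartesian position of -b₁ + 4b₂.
(1, 3.464)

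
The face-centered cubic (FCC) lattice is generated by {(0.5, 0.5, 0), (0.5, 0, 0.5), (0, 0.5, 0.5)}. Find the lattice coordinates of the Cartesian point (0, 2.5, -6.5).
9b₁ - 9b₂ - 4b₃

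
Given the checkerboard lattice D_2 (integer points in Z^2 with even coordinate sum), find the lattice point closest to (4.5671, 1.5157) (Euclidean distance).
(5, 1)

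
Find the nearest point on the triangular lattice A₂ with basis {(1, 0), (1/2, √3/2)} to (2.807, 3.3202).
(3, 3.464)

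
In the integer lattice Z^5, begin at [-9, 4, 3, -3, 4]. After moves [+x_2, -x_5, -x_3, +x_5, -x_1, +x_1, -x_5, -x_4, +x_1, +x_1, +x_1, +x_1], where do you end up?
(-5, 5, 2, -4, 3)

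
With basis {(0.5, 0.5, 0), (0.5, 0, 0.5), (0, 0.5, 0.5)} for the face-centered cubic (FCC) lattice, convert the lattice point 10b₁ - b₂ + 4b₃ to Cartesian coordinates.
(4.5, 7, 1.5)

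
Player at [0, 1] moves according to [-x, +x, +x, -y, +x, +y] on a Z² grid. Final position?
(2, 1)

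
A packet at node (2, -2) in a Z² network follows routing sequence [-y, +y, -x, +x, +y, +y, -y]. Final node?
(2, -1)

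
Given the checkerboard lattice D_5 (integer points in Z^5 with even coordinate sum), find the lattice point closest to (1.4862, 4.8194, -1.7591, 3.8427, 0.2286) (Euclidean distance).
(1, 5, -2, 4, 0)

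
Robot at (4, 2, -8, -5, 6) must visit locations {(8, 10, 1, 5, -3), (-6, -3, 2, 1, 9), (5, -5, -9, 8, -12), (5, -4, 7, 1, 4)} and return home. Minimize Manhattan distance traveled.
170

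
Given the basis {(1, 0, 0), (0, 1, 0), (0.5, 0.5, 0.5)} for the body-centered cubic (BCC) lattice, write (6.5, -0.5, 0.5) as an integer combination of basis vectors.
6b₁ - b₂ + b₃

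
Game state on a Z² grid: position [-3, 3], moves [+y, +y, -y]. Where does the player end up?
(-3, 4)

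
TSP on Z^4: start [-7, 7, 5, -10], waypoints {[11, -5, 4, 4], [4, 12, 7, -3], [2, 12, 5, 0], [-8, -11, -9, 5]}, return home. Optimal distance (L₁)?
150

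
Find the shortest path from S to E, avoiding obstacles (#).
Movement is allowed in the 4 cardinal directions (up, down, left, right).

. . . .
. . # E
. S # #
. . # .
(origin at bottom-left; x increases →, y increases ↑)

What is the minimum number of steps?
5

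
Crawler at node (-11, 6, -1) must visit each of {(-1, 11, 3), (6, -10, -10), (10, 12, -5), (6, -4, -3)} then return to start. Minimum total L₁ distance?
112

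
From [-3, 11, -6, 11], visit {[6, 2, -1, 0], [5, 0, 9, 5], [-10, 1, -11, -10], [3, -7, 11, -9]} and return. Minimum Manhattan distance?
164
(one optimal route: (-3, 11, -6, 11) → (6, 2, -1, 0) → (5, 0, 9, 5) → (3, -7, 11, -9) → (-10, 1, -11, -10) → (-3, 11, -6, 11))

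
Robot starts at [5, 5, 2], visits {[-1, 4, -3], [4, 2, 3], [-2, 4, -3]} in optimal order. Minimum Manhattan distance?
19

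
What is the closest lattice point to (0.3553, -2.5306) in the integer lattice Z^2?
(0, -3)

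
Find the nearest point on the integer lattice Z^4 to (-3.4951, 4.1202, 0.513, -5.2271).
(-3, 4, 1, -5)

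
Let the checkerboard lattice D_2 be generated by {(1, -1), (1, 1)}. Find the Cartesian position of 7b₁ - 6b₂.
(1, -13)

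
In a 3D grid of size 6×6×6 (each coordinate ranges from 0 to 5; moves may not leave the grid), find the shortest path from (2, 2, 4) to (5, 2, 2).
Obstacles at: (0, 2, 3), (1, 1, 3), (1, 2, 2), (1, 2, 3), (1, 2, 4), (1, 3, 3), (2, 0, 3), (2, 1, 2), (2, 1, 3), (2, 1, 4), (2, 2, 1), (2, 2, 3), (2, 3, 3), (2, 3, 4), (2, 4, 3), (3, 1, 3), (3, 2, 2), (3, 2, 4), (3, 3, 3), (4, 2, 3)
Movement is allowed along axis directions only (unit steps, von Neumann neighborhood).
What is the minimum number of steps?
7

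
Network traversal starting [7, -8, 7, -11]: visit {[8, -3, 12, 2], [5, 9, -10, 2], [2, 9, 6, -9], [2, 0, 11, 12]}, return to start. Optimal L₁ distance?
142
(one optimal route: (7, -8, 7, -11) → (8, -3, 12, 2) → (2, 0, 11, 12) → (5, 9, -10, 2) → (2, 9, 6, -9) → (7, -8, 7, -11))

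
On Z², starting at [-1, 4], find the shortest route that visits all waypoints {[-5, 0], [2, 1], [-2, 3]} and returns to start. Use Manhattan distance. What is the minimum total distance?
22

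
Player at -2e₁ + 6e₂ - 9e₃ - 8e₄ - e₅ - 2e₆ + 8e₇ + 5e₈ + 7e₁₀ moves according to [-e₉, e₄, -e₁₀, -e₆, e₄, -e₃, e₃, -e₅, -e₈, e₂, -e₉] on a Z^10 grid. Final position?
(-2, 7, -9, -6, -2, -3, 8, 4, -2, 6)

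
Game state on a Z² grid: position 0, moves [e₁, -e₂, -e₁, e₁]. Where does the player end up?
(1, -1)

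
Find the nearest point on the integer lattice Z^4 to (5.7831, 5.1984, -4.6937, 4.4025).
(6, 5, -5, 4)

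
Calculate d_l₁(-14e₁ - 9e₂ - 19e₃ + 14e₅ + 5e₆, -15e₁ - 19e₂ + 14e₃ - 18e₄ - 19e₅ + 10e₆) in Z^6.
100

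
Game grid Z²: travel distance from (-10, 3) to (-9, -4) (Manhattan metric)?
8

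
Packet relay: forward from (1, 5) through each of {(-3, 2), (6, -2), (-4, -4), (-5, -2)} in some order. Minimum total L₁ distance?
28
(one optimal route: (1, 5) → (-3, 2) → (-4, -4) → (-5, -2) → (6, -2))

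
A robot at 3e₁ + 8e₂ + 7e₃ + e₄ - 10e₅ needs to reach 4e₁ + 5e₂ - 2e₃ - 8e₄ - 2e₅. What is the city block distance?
30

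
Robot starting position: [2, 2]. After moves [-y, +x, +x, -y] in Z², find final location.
(4, 0)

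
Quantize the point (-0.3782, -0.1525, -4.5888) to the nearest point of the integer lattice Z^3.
(0, 0, -5)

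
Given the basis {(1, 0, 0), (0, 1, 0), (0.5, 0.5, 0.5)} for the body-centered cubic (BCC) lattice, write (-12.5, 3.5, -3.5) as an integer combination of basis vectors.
-9b₁ + 7b₂ - 7b₃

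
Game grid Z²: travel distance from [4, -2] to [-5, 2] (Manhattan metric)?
13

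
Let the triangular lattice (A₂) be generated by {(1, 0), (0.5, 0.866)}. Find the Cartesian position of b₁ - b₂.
(0.5, -0.866)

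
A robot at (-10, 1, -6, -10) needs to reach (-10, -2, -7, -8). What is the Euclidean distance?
3.74166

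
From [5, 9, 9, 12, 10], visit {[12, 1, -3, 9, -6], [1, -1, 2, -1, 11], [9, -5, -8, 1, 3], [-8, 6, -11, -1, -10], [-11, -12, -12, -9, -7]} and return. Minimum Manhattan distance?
244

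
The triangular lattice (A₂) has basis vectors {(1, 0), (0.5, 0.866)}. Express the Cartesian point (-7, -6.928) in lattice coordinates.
-3b₁ - 8b₂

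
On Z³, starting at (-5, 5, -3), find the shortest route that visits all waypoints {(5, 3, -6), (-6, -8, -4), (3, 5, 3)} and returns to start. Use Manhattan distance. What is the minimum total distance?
66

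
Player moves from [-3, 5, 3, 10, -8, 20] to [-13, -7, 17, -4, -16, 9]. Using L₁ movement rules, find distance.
69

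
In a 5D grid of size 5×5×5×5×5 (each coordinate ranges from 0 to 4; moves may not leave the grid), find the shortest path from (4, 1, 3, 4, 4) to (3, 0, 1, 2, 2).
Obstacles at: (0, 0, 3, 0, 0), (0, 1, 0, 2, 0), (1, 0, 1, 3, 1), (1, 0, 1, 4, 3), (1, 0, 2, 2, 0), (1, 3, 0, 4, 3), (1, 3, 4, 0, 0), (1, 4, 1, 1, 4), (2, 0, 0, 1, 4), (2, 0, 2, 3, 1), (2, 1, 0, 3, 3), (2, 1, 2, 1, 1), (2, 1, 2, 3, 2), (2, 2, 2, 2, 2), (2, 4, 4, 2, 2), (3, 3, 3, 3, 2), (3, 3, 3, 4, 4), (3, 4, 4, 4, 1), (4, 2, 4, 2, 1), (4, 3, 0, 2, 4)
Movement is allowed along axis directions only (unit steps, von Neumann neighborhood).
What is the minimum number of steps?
8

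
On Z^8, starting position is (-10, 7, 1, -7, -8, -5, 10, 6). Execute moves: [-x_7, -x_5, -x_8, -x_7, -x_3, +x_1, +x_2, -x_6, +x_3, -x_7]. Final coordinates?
(-9, 8, 1, -7, -9, -6, 7, 5)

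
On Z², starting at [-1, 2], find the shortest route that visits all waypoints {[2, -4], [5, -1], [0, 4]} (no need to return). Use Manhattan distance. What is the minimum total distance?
19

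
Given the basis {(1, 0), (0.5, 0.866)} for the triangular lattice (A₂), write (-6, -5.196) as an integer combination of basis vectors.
-3b₁ - 6b₂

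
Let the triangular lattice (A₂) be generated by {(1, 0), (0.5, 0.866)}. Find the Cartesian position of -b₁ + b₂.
(-0.5, 0.866)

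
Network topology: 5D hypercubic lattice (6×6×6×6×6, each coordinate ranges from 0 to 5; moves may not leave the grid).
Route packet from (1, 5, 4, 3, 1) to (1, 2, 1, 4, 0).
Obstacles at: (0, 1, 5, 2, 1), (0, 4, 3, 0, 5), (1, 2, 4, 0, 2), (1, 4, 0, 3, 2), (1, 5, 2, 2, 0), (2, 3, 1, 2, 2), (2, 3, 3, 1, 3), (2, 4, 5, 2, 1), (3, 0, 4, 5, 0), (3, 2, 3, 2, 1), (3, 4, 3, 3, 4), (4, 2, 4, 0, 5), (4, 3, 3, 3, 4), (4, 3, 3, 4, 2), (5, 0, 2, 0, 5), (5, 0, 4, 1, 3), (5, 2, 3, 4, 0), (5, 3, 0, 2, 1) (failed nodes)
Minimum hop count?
8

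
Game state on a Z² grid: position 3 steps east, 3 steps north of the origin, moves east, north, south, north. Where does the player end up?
(4, 4)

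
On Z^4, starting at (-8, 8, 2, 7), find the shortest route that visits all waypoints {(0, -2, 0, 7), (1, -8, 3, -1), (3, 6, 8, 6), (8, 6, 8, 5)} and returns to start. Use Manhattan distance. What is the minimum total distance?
96
(one optimal route: (-8, 8, 2, 7) → (0, -2, 0, 7) → (1, -8, 3, -1) → (8, 6, 8, 5) → (3, 6, 8, 6) → (-8, 8, 2, 7))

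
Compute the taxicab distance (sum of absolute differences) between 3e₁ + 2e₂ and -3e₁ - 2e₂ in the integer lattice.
10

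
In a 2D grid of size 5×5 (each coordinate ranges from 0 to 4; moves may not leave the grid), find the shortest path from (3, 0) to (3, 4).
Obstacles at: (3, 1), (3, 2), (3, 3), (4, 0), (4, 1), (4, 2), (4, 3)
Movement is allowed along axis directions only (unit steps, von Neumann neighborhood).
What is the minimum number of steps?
6
(one shortest path: (3, 0) → (2, 0) → (2, 1) → (2, 2) → (2, 3) → (2, 4) → (3, 4))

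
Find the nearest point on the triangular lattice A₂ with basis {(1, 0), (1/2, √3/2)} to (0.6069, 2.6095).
(0.5, 2.598)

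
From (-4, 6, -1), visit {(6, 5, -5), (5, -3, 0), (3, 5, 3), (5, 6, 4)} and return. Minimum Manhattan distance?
58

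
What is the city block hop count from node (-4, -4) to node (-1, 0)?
7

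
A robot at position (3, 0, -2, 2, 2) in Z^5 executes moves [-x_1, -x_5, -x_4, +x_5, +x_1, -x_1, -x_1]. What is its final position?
(1, 0, -2, 1, 2)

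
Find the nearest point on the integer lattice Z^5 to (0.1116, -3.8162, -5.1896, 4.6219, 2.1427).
(0, -4, -5, 5, 2)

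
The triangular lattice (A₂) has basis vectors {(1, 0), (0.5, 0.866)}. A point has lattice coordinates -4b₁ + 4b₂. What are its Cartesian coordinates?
(-2, 3.464)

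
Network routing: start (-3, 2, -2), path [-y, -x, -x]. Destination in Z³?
(-5, 1, -2)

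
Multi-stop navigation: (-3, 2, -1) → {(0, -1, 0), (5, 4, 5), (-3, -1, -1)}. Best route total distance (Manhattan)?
22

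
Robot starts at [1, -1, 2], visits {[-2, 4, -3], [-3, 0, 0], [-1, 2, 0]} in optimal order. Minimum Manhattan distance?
17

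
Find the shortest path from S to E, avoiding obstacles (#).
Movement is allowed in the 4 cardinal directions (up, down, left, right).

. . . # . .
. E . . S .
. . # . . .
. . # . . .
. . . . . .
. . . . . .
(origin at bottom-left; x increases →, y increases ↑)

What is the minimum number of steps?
3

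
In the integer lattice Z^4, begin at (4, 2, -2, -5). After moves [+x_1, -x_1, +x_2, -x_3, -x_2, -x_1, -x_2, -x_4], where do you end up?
(3, 1, -3, -6)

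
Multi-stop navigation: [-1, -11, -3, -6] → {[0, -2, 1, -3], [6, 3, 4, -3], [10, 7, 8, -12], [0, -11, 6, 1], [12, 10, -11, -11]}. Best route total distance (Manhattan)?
95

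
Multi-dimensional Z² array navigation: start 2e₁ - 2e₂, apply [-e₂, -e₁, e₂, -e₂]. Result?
(1, -3)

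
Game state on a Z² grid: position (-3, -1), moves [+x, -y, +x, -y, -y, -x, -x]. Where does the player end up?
(-3, -4)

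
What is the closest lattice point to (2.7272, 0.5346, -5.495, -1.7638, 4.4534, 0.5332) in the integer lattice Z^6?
(3, 1, -5, -2, 4, 1)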